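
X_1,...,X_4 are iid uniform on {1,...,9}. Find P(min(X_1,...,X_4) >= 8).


P(min >= 8) = P(all X_i >= 8) = (P(X_1 >= 8))^4
= (2/9)^4 = 16/6561

16/6561


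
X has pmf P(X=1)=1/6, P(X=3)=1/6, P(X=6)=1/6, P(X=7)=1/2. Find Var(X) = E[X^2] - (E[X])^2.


E[X] = 31/6, E[X^2] = 193/6
Var(X) = E[X^2] - (E[X])^2 = 193/6 - (31/6)^2 = 197/36

197/36


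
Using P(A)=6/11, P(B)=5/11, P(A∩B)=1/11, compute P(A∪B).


P(A∪B) = P(A) + P(B) - P(A∩B)
= 6/11 + 5/11 - 1/11 = 10/11

10/11


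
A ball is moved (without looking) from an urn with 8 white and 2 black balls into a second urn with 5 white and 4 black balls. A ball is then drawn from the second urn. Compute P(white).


P(transfer white) = 8/10 = 4/5; P(transfer black) = 1/5
If white transferred: Urn II has 6 white of 10, so P(white|white moved) = 3/5
If black transferred: Urn II has 5 white of 10, so P(white|black moved) = 1/2
By total probability: P(white) = 4/5*3/5 + 1/5*1/2 = 29/50

29/50


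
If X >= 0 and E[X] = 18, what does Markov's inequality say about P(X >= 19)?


Markov: P(X >= a) <= E[X]/a
P(X >= 19) <= 18/19

18/19


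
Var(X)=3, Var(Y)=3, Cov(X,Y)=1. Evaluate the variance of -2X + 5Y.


Var(-2X + 5Y) = (-2)^2*Var(X) + 5^2*Var(Y) + 2*(-2)*5*Cov(X,Y)
= 4*3 + 25*3 - 20*1
= 12 + 75 - 20 = 67

67


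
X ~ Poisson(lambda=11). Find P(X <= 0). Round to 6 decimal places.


P(X<=0) = e^(-11)*11^0/0!
≈ 0.0000167017
≈ 0.000017

0.000017


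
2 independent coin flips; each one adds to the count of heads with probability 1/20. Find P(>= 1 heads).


P(at least one) = 1 - P(none)
P(none) = (1 - 1/20)^2 = (19/20)^2 = 361/400
P(at least one) = 1 - 361/400 = 39/400

39/400


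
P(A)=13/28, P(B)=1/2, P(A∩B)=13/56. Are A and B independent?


P(A)*P(B) = 13/28*1/2 = 13/56
P(A∩B) = 13/56, which equals P(A)P(B), so independent

Yes, A and B are independent


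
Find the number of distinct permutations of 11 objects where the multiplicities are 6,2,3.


11! = 39916800
Denominator: 6!=720 * 2!=2 * 3!=6
Coefficient = 39916800 / 8640 = 4620

4620


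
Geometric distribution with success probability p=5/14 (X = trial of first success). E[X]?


For geometric (trials until first success), E[X] = 1/p = 1/(5/14) = 14/5

14/5


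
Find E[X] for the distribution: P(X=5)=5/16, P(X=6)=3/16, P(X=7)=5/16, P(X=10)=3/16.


E[X] = sum(x * P(x))
= 5*5/16 + 6*3/16 + 7*5/16 + 10*3/16
= 27/4

27/4


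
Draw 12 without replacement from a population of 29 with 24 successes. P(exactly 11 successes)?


P(X=11) = C(24,11)*C(5,1) / C(29,12)
= 2496144*5 / 51895935
= 12480720/51895935 = 272/1131

272/1131


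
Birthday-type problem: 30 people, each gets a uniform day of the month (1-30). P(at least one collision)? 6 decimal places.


P(all different) = prod((30-i)/30 for i=0..29) = 0.000000
P(at least one match) = 1 - 0.000000 = 1.000000

1.000000


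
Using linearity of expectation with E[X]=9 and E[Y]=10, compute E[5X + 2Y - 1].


E[5X + 2Y - 1] = 5*E[X] + 2*E[Y] - 1
= (5)*(9) + (2)*(10) + (-1)
= 45 + 20 - 1 = 64

64


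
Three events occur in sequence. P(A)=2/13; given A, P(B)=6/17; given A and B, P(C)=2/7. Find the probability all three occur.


P(A∩B∩C) = P(A) * P(B|A) * P(C|A∩B)
= 2/13 * 6/17 * 2/7
= 12/221 * 2/7 = 24/1547

24/1547


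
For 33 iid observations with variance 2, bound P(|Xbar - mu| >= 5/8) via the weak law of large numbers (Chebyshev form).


Var(Xbar) = Var(X)/n = 2/33
Chebyshev: P(|Xbar-mu| >= 5/8) <= Var(Xbar)/(5/8)^2 = (2/33)/(25/64) = 128/825

128/825


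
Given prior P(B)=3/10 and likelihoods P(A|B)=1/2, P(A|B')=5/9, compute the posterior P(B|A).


P(A) = P(A|B)P(B) + P(A|B')P(B') = 1/2*3/10 + 5/9*7/10 = 97/180
P(B|A) = P(A|B)P(B)/P(A) = (3/20)/(97/180) = 27/97

27/97


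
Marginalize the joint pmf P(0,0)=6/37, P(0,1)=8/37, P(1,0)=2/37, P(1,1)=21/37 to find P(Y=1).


P(Y=1) = P(0,1)+P(1,1) = 8/37 + 21/37 = 29/37

29/37


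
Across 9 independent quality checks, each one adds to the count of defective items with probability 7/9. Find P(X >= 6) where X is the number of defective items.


P(X>=6) = P(X=6) + P(X=7) + P(X=8) + P(X=9)
= 26353376/129140163 + 13176688/43046721 + 11529602/43046721 + 40353607/387420489
= 341770345/387420489

341770345/387420489


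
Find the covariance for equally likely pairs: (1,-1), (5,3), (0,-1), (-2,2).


E[X]=1, E[Y]=3/4, E[XY]=5/2
Cov(X,Y) = E[XY] - E[X]E[Y] = 5/2 - 1*3/4 = 7/4

7/4


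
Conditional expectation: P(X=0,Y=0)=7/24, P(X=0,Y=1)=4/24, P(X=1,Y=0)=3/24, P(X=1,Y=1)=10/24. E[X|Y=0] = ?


P(Y=0) = 10/24
E[X|Y=0] = (0*7 + 1*3)/10 = 3/10

3/10


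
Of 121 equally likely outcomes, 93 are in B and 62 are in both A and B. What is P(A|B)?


P(A|B) = P(A∩B)/P(B) = (62/121)/(93/121) = 62/93 = 2/3

2/3


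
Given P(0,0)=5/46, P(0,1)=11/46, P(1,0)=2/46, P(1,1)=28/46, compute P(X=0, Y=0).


Read from table: P(X=0, Y=0) = 5/46

5/46


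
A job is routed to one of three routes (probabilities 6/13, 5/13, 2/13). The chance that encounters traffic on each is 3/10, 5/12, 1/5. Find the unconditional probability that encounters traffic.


P(A) = P(A|B1)P(B1) + P(A|B2)P(B2) + P(A|B3)P(B3)
= 3/10*6/13 + 5/12*5/13 + 1/5*2/13
= 9/65 + 25/156 + 2/65 = 257/780

257/780


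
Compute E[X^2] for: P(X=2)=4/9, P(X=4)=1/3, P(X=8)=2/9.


E[X^2] = sum(x^2 * P(x))
= 4*4/9 + 16*1/3 + 64*2/9
= 64/3

64/3


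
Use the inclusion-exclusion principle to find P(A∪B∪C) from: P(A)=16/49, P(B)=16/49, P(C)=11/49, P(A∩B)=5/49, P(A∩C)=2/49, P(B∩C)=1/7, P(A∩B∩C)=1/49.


P(A∪B∪C) = P(A)+P(B)+P(C) - P(AB)-P(AC)-P(BC) + P(ABC)
= 16/49+16/49+11/49 - 5/49-2/49-1/7 + 1/49
= 30/49

30/49


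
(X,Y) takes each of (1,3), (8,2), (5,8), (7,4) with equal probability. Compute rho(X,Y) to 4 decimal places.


Cov(X,Y) = -0.5625, Var(X) = 7.1875, Var(Y) = 5.1875
rho = Cov/(sqrt(VarX)*sqrt(VarY)) = -0.0921

-0.0921


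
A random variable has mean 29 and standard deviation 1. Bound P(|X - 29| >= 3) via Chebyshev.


k = 3/1 = 3
Chebyshev: P(|X-mu| >= k*sigma) <= 1/k^2 = 1/3^2 = 1/9

1/9


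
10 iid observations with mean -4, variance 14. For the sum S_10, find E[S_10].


E[S_n] = n*E[X_1] = 10*-4 = -40

-40


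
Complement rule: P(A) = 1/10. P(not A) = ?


P(A') = 1 - P(A) = 1 - 1/10 = 9/10

9/10


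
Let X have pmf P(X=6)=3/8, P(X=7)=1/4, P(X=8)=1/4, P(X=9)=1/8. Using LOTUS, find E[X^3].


E[X^3] = sum(g(x)*P(x))
= 216*3/8 + 343*1/4 + 512*1/4 + 729*1/8
= 3087/8

3087/8


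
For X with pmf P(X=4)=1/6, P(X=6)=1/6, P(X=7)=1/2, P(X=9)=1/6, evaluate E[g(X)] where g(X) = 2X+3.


E[2X+3] = sum(g(x)*P(x))
= 11*1/6 + 15*1/6 + 17*1/2 + 21*1/6
= 49/3

49/3


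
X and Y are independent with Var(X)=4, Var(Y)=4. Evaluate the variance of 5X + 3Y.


Independence => Cov(X,Y)=0
Var(5X + 3Y) = 5^2*Var(X) + 3^2*Var(Y)
= 25*4 + 9*4 = 136

136


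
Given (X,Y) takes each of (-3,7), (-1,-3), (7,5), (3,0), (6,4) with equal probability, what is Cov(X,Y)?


E[X]=12/5, E[Y]=13/5, E[XY]=41/5
Cov(X,Y) = E[XY] - E[X]E[Y] = 41/5 - 12/5*13/5 = 49/25

49/25


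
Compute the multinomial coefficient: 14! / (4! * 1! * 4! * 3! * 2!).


14! = 87178291200
Denominator: 4!=24 * 1!=1 * 4!=24 * 3!=6 * 2!=2
Coefficient = 87178291200 / 6912 = 12612600

12612600


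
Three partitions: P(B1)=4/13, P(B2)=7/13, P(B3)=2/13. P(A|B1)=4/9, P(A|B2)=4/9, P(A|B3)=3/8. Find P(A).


P(A) = P(A|B1)P(B1) + P(A|B2)P(B2) + P(A|B3)P(B3)
= 4/9*4/13 + 4/9*7/13 + 3/8*2/13
= 16/117 + 28/117 + 3/52 = 203/468

203/468


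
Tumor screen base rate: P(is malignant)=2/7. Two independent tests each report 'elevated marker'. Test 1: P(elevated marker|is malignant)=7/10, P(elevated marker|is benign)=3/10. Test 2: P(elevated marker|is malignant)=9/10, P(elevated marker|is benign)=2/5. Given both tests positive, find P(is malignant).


After test 1: P(+) = 7/10*2/7 + 3/10*5/7 = 29/70
P(B|+) = (1/5)/(29/70) = 14/29
After test 2 (use post1 as new prior): P(+) = 9/10*14/29 + 2/5*15/29 = 93/145
P(B|+,+) = (63/145)/(93/145) = 21/31

21/31


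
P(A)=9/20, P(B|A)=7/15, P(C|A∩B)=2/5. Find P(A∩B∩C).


P(A∩B∩C) = P(A) * P(B|A) * P(C|A∩B)
= 9/20 * 7/15 * 2/5
= 21/100 * 2/5 = 21/250

21/250


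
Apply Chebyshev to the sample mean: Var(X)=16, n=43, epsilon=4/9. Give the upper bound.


Var(Xbar) = Var(X)/n = 16/43
Chebyshev: P(|Xbar-mu| >= 4/9) <= Var(Xbar)/(4/9)^2 = (16/43)/(16/81) = 81/43
Bound exceeds 1, so trivial bound: 1

1


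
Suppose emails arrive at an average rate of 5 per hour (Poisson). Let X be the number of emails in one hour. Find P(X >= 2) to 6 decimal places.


P(X>=2) = 1 - P(X<=1) = 1 - (e^(-5)*5^0/0! + e^(-5)*5^1/1!)
≈ 1 - (0.0067379470 + 0.0336897350)
= 1 - 0.0404276820 = 0.9595723180
≈ 0.959572

0.959572


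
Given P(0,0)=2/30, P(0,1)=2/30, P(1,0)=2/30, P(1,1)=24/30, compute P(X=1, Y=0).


Read from table: P(X=1, Y=0) = 2/30 = 1/15

1/15


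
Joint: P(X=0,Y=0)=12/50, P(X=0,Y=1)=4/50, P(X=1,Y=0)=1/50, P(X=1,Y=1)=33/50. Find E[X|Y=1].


P(Y=1) = 37/50
E[X|Y=1] = (0*4 + 1*33)/37 = 33/37

33/37


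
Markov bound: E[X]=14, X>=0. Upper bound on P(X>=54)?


Markov: P(X >= a) <= E[X]/a
P(X >= 54) <= 14/54 = 7/27

7/27


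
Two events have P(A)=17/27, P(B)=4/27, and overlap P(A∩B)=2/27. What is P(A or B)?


P(A∪B) = P(A) + P(B) - P(A∩B)
= 17/27 + 4/27 - 2/27 = 19/27

19/27


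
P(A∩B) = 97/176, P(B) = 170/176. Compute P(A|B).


P(A|B) = P(A∩B)/P(B) = (97/176)/(170/176) = 97/170

97/170


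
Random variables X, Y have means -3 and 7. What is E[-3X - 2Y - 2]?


E[-3X - 2Y - 2] = -3*E[X] - 2*E[Y] - 2
= (-3)*(-3) + (-2)*(7) + (-2)
= 9 - 14 - 2 = -7

-7


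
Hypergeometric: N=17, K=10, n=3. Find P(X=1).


P(X=1) = C(10,1)*C(7,2) / C(17,3)
= 10*21 / 680
= 210/680 = 21/68

21/68


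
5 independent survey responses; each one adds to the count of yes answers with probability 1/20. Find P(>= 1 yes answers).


P(at least one) = 1 - P(none)
P(none) = (1 - 1/20)^5 = (19/20)^5 = 2476099/3200000
P(at least one) = 1 - 2476099/3200000 = 723901/3200000

723901/3200000


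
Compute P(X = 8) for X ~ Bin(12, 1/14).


P(X=8) = C(12,8) * p^8 * (1-p)^4
= 495 * 1/1475789056 * 28561/38416
= 14137695/56693912375296

14137695/56693912375296


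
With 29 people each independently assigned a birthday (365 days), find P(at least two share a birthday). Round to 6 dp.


P(all different) = prod((365-i)/365 for i=0..28) = 0.319031
P(at least one match) = 1 - 0.319031 = 0.680969

0.680969


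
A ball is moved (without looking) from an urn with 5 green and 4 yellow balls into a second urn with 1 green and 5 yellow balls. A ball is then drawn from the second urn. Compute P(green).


P(transfer green) = 5/9; P(transfer yellow) = 4/9
If green transferred: Urn II has 2 green of 7, so P(green|green moved) = 2/7
If yellow transferred: Urn II has 1 green of 7, so P(green|yellow moved) = 1/7
By total probability: P(green) = 5/9*2/7 + 4/9*1/7 = 2/9

2/9


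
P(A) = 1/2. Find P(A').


P(A') = 1 - P(A) = 1 - 1/2 = 1/2

1/2


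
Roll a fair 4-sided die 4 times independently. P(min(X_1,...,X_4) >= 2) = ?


P(min >= 2) = P(all X_i >= 2) = (P(X_1 >= 2))^4
= (3/4)^4 = 81/256

81/256


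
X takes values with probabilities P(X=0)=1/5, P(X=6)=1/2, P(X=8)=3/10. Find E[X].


E[X] = sum(x * P(x))
= 0*1/5 + 6*1/2 + 8*3/10
= 27/5

27/5


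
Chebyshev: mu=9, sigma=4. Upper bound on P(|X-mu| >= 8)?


k = 8/4 = 2
Chebyshev: P(|X-mu| >= k*sigma) <= 1/k^2 = 1/2^2 = 1/4

1/4


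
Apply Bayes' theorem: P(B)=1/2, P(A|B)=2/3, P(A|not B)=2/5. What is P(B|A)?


P(A) = P(A|B)P(B) + P(A|B')P(B') = 2/3*1/2 + 2/5*1/2 = 8/15
P(B|A) = P(A|B)P(B)/P(A) = (1/3)/(8/15) = 5/8

5/8


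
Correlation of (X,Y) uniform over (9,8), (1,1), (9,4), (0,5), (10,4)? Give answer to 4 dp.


Cov(X,Y) = 4.2800, Var(X) = 18.9600, Var(Y) = 5.0400
rho = Cov/(sqrt(VarX)*sqrt(VarY)) = 0.4378

0.4378


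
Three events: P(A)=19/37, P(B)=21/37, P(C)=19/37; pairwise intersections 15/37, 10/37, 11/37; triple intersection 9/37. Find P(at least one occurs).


P(A∪B∪C) = P(A)+P(B)+P(C) - P(AB)-P(AC)-P(BC) + P(ABC)
= 19/37+21/37+19/37 - 15/37-10/37-11/37 + 9/37
= 32/37

32/37


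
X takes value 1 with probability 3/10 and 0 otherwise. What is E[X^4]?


For Bernoulli: X in {0,1}
E[X^4] = 0^4*(1-3/10) + 1^4*3/10 = 3/10

3/10


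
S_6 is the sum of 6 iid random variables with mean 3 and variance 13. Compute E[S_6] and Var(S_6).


E[S_n] = n*mu = 6*3 = 18
Var(S_n) = n*sigma^2 = 6*13 = 78

E[S_6]=18, Var(S_6)=78


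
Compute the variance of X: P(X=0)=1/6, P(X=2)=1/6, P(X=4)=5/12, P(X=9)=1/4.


E[X] = 17/4, E[X^2] = 331/12
Var(X) = E[X^2] - (E[X])^2 = 331/12 - (17/4)^2 = 457/48

457/48


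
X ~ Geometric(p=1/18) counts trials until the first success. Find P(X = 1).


P(X=1) = (1-p)^0 * p = (17/18)^0 * 1/18
= 1 * 1/18 = 1/18

1/18


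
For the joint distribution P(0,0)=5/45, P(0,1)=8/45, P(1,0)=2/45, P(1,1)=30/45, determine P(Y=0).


P(Y=0) = P(0,0)+P(1,0) = 5/45 + 2/45 = 7/45

7/45


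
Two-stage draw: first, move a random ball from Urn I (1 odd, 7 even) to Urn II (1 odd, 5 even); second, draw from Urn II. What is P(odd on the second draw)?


P(transfer odd) = 1/8; P(transfer even) = 7/8
If odd transferred: Urn II has 2 odd of 7, so P(odd|odd moved) = 2/7
If even transferred: Urn II has 1 odd of 7, so P(odd|even moved) = 1/7
By total probability: P(odd) = 1/8*2/7 + 7/8*1/7 = 9/56

9/56


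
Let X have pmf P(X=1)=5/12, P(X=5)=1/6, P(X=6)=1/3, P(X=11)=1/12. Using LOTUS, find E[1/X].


E[1/X] = sum(g(x)*P(x))
= 1*5/12 + 1/5*1/6 + 1/6*1/3 + 1/11*1/12
= 254/495

254/495


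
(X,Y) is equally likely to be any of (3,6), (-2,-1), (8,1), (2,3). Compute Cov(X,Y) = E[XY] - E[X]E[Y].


E[X]=11/4, E[Y]=9/4, E[XY]=17/2
Cov(X,Y) = E[XY] - E[X]E[Y] = 17/2 - 11/4*9/4 = 37/16

37/16


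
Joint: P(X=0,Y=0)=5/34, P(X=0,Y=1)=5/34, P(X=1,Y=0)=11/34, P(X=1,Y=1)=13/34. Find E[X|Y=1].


P(Y=1) = 18/34
E[X|Y=1] = (0*5 + 1*13)/18 = 13/18

13/18


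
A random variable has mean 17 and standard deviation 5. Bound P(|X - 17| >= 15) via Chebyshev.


k = 15/5 = 3
Chebyshev: P(|X-mu| >= k*sigma) <= 1/k^2 = 1/3^2 = 1/9

1/9


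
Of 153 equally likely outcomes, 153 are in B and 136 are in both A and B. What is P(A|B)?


P(A|B) = P(A∩B)/P(B) = (136/153)/(153/153) = 136/153 = 8/9

8/9


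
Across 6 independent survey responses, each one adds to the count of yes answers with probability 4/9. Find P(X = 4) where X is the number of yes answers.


P(X=4) = C(6,4) * p^4 * (1-p)^2
= 15 * 256/6561 * 25/81
= 32000/177147

32000/177147


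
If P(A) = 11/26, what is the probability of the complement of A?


P(A') = 1 - P(A) = 1 - 11/26 = 15/26

15/26


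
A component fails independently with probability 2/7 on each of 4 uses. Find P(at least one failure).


P(at least one) = 1 - P(none)
P(none) = (1 - 2/7)^4 = (5/7)^4 = 625/2401
P(at least one) = 1 - 625/2401 = 1776/2401

1776/2401


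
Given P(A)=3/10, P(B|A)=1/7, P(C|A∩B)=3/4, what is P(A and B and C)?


P(A∩B∩C) = P(A) * P(B|A) * P(C|A∩B)
= 3/10 * 1/7 * 3/4
= 3/70 * 3/4 = 9/280

9/280


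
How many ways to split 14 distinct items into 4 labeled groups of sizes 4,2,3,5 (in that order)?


14! = 87178291200
Denominator: 4!=24 * 2!=2 * 3!=6 * 5!=120
Coefficient = 87178291200 / 34560 = 2522520

2522520


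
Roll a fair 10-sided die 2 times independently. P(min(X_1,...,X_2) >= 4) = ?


P(min >= 4) = P(all X_i >= 4) = (P(X_1 >= 4))^2
= (7/10)^2 = 49/100

49/100


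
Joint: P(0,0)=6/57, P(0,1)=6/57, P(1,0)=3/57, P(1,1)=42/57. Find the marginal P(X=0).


P(X=0) = P(0,0)+P(0,1) = 6/57 + 6/57 = 12/57 = 4/19

4/19


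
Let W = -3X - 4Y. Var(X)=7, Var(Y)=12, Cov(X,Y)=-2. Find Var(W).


Var(-3X - 4Y) = (-3)^2*Var(X) + (-4)^2*Var(Y) + 2*(-3)*(-4)*Cov(X,Y)
= 9*7 + 16*12 + 24*(-2)
= 63 + 192 - 48 = 207

207


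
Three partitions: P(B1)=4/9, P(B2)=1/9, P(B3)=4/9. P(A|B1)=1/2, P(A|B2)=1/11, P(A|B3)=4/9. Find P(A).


P(A) = P(A|B1)P(B1) + P(A|B2)P(B2) + P(A|B3)P(B3)
= 1/2*4/9 + 1/11*1/9 + 4/9*4/9
= 2/9 + 1/99 + 16/81 = 383/891

383/891


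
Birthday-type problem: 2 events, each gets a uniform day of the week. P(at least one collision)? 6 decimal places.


P(all different) = prod((7-i)/7 for i=0..1) = 0.857143
P(at least one match) = 1 - 0.857143 = 0.142857

0.142857


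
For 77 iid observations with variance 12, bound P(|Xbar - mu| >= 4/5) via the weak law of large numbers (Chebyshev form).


Var(Xbar) = Var(X)/n = 12/77
Chebyshev: P(|Xbar-mu| >= 4/5) <= Var(Xbar)/(4/5)^2 = (12/77)/(16/25) = 75/308

75/308


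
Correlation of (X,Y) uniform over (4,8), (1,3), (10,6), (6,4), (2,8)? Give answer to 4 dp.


Cov(X,Y) = 0.3200, Var(X) = 10.2400, Var(Y) = 4.1600
rho = Cov/(sqrt(VarX)*sqrt(VarY)) = 0.0490

0.0490


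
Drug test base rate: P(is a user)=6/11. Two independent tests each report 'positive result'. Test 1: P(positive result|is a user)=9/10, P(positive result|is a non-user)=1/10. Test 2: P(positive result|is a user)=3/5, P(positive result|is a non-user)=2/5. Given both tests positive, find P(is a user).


After test 1: P(+) = 9/10*6/11 + 1/10*5/11 = 59/110
P(B|+) = (27/55)/(59/110) = 54/59
After test 2 (use post1 as new prior): P(+) = 3/5*54/59 + 2/5*5/59 = 172/295
P(B|+,+) = (162/295)/(172/295) = 81/86

81/86


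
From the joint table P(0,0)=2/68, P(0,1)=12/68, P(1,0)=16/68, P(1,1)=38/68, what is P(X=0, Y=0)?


Read from table: P(X=0, Y=0) = 2/68 = 1/34

1/34


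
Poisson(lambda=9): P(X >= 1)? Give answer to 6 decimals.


P(X>=1) = 1 - P(X<=0) = 1 - (e^(-9)*9^0/0!)
≈ 1 - 0.0001234098 = 0.9998765902
≈ 0.999877

0.999877


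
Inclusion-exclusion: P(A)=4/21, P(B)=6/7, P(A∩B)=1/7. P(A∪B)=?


P(A∪B) = P(A) + P(B) - P(A∩B)
= 4/21 + 6/7 - 1/7 = 19/21

19/21


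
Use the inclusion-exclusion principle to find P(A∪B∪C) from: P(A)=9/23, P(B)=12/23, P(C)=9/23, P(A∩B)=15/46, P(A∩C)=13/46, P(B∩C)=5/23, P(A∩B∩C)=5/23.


P(A∪B∪C) = P(A)+P(B)+P(C) - P(AB)-P(AC)-P(BC) + P(ABC)
= 9/23+12/23+9/23 - 15/46-13/46-5/23 + 5/23
= 16/23

16/23


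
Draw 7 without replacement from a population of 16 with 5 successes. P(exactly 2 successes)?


P(X=2) = C(5,2)*C(11,5) / C(16,7)
= 10*462 / 11440
= 4620/11440 = 21/52

21/52


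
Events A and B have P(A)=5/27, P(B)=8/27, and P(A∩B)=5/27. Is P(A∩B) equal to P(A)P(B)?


P(A)*P(B) = 5/27*8/27 = 40/729
P(A∩B) = 5/27 != 40/729, so not independent

No, A and B are not independent


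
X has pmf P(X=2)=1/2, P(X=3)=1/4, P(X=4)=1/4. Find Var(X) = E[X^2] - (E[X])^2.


E[X] = 11/4, E[X^2] = 33/4
Var(X) = E[X^2] - (E[X])^2 = 33/4 - (11/4)^2 = 11/16

11/16


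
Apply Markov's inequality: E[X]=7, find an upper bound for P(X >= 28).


Markov: P(X >= a) <= E[X]/a
P(X >= 28) <= 7/28 = 1/4

1/4


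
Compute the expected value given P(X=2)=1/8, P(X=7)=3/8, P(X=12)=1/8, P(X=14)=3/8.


E[X] = sum(x * P(x))
= 2*1/8 + 7*3/8 + 12*1/8 + 14*3/8
= 77/8

77/8


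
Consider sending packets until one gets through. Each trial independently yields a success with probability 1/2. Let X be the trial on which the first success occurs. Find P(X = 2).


P(X=2) = (1-p)^1 * p = (1/2)^1 * 1/2
= 1/2 * 1/2 = 1/4

1/4


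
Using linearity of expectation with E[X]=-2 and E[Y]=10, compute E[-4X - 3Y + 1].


E[-4X - 3Y + 1] = -4*E[X] - 3*E[Y] + 1
= (-4)*(-2) + (-3)*(10) + (1)
= 8 - 30 + 1 = -21

-21


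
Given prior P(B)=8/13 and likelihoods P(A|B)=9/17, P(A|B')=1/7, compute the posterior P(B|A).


P(A) = P(A|B)P(B) + P(A|B')P(B') = 9/17*8/13 + 1/7*5/13 = 589/1547
P(B|A) = P(A|B)P(B)/P(A) = (72/221)/(589/1547) = 504/589

504/589


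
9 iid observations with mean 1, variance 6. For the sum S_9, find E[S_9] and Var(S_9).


E[S_n] = n*mu = 9*1 = 9
Var(S_n) = n*sigma^2 = 9*6 = 54

E[S_9]=9, Var(S_9)=54


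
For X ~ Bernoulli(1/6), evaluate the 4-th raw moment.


For Bernoulli: X in {0,1}
E[X^4] = 0^4*(1-1/6) + 1^4*1/6 = 1/6

1/6


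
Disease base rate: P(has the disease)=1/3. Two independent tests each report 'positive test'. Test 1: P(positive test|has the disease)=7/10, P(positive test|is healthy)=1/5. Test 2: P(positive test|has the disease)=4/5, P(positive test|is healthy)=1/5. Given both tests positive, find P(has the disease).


After test 1: P(+) = 7/10*1/3 + 1/5*2/3 = 11/30
P(B|+) = (7/30)/(11/30) = 7/11
After test 2 (use post1 as new prior): P(+) = 4/5*7/11 + 1/5*4/11 = 32/55
P(B|+,+) = (28/55)/(32/55) = 7/8

7/8


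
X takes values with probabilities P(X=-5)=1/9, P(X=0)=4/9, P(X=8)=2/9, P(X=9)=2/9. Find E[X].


E[X] = sum(x * P(x))
= -5*1/9 + 0*4/9 + 8*2/9 + 9*2/9
= 29/9

29/9


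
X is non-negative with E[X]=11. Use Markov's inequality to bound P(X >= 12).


Markov: P(X >= a) <= E[X]/a
P(X >= 12) <= 11/12

11/12


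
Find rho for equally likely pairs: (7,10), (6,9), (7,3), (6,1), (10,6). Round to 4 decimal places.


Cov(X,Y) = 0.4400, Var(X) = 2.1600, Var(Y) = 11.7600
rho = Cov/(sqrt(VarX)*sqrt(VarY)) = 0.0873

0.0873


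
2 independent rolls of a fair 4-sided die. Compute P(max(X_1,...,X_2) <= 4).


P(max <= 4) = P(all X_i <= 4) = (P(X_1 <= 4))^2
= (4/4)^2 = 1^2 = 1

1


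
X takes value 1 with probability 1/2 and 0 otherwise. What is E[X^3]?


For Bernoulli: X in {0,1}
E[X^3] = 0^3*(1-1/2) + 1^3*1/2 = 1/2

1/2


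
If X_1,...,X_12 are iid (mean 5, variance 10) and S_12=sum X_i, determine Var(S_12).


By independence, Var(S_n) = n*Var(X_1) = 12*10 = 120

120


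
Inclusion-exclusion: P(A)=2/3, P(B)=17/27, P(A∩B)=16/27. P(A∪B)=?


P(A∪B) = P(A) + P(B) - P(A∩B)
= 2/3 + 17/27 - 16/27 = 19/27

19/27


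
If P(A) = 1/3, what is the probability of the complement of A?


P(A') = 1 - P(A) = 1 - 1/3 = 2/3

2/3


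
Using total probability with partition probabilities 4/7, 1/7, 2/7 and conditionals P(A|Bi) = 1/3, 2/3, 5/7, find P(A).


P(A) = P(A|B1)P(B1) + P(A|B2)P(B2) + P(A|B3)P(B3)
= 1/3*4/7 + 2/3*1/7 + 5/7*2/7
= 4/21 + 2/21 + 10/49 = 24/49

24/49


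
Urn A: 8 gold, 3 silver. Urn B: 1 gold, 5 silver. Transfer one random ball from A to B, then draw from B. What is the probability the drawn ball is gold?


P(transfer gold) = 8/11; P(transfer silver) = 3/11
If gold transferred: Urn II has 2 gold of 7, so P(gold|gold moved) = 2/7
If silver transferred: Urn II has 1 gold of 7, so P(gold|silver moved) = 1/7
By total probability: P(gold) = 8/11*2/7 + 3/11*1/7 = 19/77

19/77


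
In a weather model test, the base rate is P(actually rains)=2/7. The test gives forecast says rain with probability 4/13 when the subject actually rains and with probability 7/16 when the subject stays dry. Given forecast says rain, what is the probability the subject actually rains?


P(A) = P(A|B)P(B) + P(A|B')P(B') = 4/13*2/7 + 7/16*5/7 = 583/1456
P(B|A) = P(A|B)P(B)/P(A) = (8/91)/(583/1456) = 128/583

128/583


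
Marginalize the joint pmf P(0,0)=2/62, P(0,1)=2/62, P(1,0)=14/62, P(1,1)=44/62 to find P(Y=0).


P(Y=0) = P(0,0)+P(1,0) = 2/62 + 14/62 = 16/62 = 8/31

8/31


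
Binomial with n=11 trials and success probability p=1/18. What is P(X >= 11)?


P(X>=11) = P(X=11)
= 1/64268410079232
= 1/64268410079232

1/64268410079232


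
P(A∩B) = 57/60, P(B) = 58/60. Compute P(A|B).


P(A|B) = P(A∩B)/P(B) = (57/60)/(58/60) = 57/58

57/58


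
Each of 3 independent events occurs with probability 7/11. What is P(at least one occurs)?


P(at least one) = 1 - P(none)
P(none) = (1 - 7/11)^3 = (4/11)^3 = 64/1331
P(at least one) = 1 - 64/1331 = 1267/1331

1267/1331


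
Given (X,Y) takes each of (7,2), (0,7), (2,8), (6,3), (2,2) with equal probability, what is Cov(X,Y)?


E[X]=17/5, E[Y]=22/5, E[XY]=52/5
Cov(X,Y) = E[XY] - E[X]E[Y] = 52/5 - 17/5*22/5 = -114/25

-114/25


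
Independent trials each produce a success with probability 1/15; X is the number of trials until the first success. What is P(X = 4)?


P(X=4) = (1-p)^3 * p = (14/15)^3 * 1/15
= 2744/3375 * 1/15 = 2744/50625

2744/50625


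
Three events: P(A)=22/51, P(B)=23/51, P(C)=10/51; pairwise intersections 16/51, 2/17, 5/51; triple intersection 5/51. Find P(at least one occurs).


P(A∪B∪C) = P(A)+P(B)+P(C) - P(AB)-P(AC)-P(BC) + P(ABC)
= 22/51+23/51+10/51 - 16/51-2/17-5/51 + 5/51
= 11/17

11/17


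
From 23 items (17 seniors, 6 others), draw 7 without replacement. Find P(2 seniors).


P(X=2) = C(17,2)*C(6,5) / C(23,7)
= 136*6 / 245157
= 816/245157 = 16/4807

16/4807


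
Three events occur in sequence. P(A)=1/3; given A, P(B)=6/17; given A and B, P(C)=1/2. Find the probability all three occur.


P(A∩B∩C) = P(A) * P(B|A) * P(C|A∩B)
= 1/3 * 6/17 * 1/2
= 2/17 * 1/2 = 1/17

1/17


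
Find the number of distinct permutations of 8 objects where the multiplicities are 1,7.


8! = 40320
Denominator: 1!=1 * 7!=5040
Coefficient = 40320 / 5040 = 8

8


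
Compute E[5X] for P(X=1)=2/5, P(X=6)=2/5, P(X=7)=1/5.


E[5X] = sum(g(x)*P(x))
= 5*2/5 + 30*2/5 + 35*1/5
= 21

21


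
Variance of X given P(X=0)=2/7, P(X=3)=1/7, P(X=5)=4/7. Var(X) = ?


E[X] = 23/7, E[X^2] = 109/7
Var(X) = E[X^2] - (E[X])^2 = 109/7 - (23/7)^2 = 234/49

234/49


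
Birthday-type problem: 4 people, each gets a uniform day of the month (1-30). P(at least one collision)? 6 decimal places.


P(all different) = prod((30-i)/30 for i=0..3) = 0.812000
P(at least one match) = 1 - 0.812000 = 0.188000

0.188000


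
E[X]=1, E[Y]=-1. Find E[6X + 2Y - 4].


E[6X + 2Y - 4] = 6*E[X] + 2*E[Y] - 4
= (6)*(1) + (2)*(-1) + (-4)
= 6 - 2 - 4 = 0

0


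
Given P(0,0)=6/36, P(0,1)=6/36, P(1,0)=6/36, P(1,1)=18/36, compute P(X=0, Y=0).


Read from table: P(X=0, Y=0) = 6/36 = 1/6

1/6


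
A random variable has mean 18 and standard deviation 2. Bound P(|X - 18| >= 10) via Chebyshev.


k = 10/2 = 5
Chebyshev: P(|X-mu| >= k*sigma) <= 1/k^2 = 1/5^2 = 1/25

1/25


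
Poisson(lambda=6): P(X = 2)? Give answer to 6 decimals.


P(X=2) = e^(-6) * 6^2 / 2!
≈ 0.002478752177 * 36 / 2
≈ 0.044618

0.044618


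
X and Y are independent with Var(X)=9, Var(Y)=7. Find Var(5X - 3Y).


Independence => Cov(X,Y)=0
Var(5X - 3Y) = 5^2*Var(X) + (-3)^2*Var(Y)
= 25*9 + 9*7 = 288

288


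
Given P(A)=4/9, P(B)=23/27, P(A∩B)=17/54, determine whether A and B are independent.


P(A)*P(B) = 4/9*23/27 = 92/243
P(A∩B) = 17/54 != 92/243, so not independent

No, A and B are not independent


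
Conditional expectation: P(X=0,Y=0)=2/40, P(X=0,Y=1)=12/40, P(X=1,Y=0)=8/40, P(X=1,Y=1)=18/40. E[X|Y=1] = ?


P(Y=1) = 30/40
E[X|Y=1] = (0*12 + 1*18)/30 = 18/30 = 3/5

3/5


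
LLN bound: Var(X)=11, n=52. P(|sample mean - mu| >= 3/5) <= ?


Var(Xbar) = Var(X)/n = 11/52
Chebyshev: P(|Xbar-mu| >= 3/5) <= Var(Xbar)/(3/5)^2 = (11/52)/(9/25) = 275/468

275/468


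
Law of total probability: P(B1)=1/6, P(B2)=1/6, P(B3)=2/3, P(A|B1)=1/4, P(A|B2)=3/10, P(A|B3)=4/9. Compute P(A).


P(A) = P(A|B1)P(B1) + P(A|B2)P(B2) + P(A|B3)P(B3)
= 1/4*1/6 + 3/10*1/6 + 4/9*2/3
= 1/24 + 1/20 + 8/27 = 419/1080

419/1080


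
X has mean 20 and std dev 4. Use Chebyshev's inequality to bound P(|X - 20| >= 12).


k = 12/4 = 3
Chebyshev: P(|X-mu| >= k*sigma) <= 1/k^2 = 1/3^2 = 1/9

1/9


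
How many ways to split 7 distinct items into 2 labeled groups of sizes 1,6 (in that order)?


7! = 5040
Denominator: 1!=1 * 6!=720
Coefficient = 5040 / 720 = 7

7


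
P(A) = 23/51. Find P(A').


P(A') = 1 - P(A) = 1 - 23/51 = 28/51

28/51


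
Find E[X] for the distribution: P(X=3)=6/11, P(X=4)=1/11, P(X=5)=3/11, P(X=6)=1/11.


E[X] = sum(x * P(x))
= 3*6/11 + 4*1/11 + 5*3/11 + 6*1/11
= 43/11

43/11


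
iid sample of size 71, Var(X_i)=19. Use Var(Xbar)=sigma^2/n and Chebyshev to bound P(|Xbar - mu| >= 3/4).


Var(Xbar) = Var(X)/n = 19/71
Chebyshev: P(|Xbar-mu| >= 3/4) <= Var(Xbar)/(3/4)^2 = (19/71)/(9/16) = 304/639

304/639


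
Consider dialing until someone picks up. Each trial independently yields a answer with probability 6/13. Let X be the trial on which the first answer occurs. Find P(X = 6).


P(X=6) = (1-p)^5 * p = (7/13)^5 * 6/13
= 16807/371293 * 6/13 = 100842/4826809

100842/4826809


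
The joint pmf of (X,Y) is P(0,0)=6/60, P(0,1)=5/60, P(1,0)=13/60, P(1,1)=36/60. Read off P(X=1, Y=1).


Read from table: P(X=1, Y=1) = 36/60 = 3/5

3/5


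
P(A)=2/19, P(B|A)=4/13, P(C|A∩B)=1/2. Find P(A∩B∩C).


P(A∩B∩C) = P(A) * P(B|A) * P(C|A∩B)
= 2/19 * 4/13 * 1/2
= 8/247 * 1/2 = 4/247

4/247


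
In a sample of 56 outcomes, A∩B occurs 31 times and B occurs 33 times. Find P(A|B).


P(A|B) = P(A∩B)/P(B) = (31/56)/(33/56) = 31/33

31/33


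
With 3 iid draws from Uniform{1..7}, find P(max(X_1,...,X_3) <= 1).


P(max <= 1) = P(all X_i <= 1) = (P(X_1 <= 1))^3
= (1/7)^3 = 1/343

1/343


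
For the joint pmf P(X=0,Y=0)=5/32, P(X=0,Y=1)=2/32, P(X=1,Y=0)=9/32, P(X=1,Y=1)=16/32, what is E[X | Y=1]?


P(Y=1) = 18/32
E[X|Y=1] = (0*2 + 1*16)/18 = 16/18 = 8/9

8/9


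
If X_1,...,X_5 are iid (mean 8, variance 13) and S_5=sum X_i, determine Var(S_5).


By independence, Var(S_n) = n*Var(X_1) = 5*13 = 65

65


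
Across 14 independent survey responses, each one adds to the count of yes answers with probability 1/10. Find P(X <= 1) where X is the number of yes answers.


P(X<=1) = P(X=0) + P(X=1)
= 22876792454961/100000000000000 + 17793060798303/50000000000000
= 58462914051567/100000000000000

58462914051567/100000000000000


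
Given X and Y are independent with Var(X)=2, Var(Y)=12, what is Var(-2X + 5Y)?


Independence => Cov(X,Y)=0
Var(-2X + 5Y) = (-2)^2*Var(X) + 5^2*Var(Y)
= 4*2 + 25*12 = 308

308


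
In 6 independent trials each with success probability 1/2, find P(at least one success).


P(at least one) = 1 - P(none)
P(none) = (1 - 1/2)^6 = (1/2)^6 = 1/64
P(at least one) = 1 - 1/64 = 63/64

63/64


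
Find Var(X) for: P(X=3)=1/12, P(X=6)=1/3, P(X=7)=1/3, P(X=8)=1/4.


E[X] = 79/12, E[X^2] = 541/12
Var(X) = E[X^2] - (E[X])^2 = 541/12 - (79/12)^2 = 251/144

251/144


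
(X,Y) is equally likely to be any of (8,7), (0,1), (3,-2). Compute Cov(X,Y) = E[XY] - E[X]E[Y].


E[X]=11/3, E[Y]=2, E[XY]=50/3
Cov(X,Y) = E[XY] - E[X]E[Y] = 50/3 - 11/3*2 = 28/3

28/3


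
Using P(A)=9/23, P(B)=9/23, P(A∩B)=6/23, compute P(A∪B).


P(A∪B) = P(A) + P(B) - P(A∩B)
= 9/23 + 9/23 - 6/23 = 12/23

12/23


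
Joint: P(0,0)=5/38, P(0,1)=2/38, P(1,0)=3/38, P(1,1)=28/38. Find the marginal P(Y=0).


P(Y=0) = P(0,0)+P(1,0) = 5/38 + 3/38 = 8/38 = 4/19

4/19


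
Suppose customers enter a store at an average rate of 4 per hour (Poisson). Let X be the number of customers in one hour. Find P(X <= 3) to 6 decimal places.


P(X<=3) = e^(-4)*4^0/0! + e^(-4)*4^1/1! + e^(-4)*4^2/2! + e^(-4)*4^3/3!
≈ 0.0183156389 + 0.0732625556 + 0.1465251111 + 0.1953668148
= 0.4334701204
≈ 0.433470

0.433470


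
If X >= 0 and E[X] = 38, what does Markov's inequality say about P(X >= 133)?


Markov: P(X >= a) <= E[X]/a
P(X >= 133) <= 38/133 = 2/7

2/7


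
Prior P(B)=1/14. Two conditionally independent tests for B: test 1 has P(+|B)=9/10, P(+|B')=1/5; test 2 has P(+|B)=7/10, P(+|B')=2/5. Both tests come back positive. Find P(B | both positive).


After test 1: P(+) = 9/10*1/14 + 1/5*13/14 = 1/4
P(B|+) = (9/140)/(1/4) = 9/35
After test 2 (use post1 as new prior): P(+) = 7/10*9/35 + 2/5*26/35 = 167/350
P(B|+,+) = (9/50)/(167/350) = 63/167

63/167


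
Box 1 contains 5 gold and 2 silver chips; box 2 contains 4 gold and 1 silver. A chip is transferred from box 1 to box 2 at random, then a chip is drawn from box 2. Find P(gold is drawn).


P(transfer gold) = 5/7; P(transfer silver) = 2/7
If gold transferred: Urn II has 5 gold of 6, so P(gold|gold moved) = 5/6
If silver transferred: Urn II has 4 gold of 6, so P(gold|silver moved) = 2/3
By total probability: P(gold) = 5/7*5/6 + 2/7*2/3 = 11/14

11/14


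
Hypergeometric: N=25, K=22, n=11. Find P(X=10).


P(X=10) = C(22,10)*C(3,1) / C(25,11)
= 646646*3 / 4457400
= 1939938/4457400 = 1001/2300

1001/2300


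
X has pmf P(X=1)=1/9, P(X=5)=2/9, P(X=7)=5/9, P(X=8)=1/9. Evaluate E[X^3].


E[X^3] = sum(x^3 * P(x))
= 1*1/9 + 125*2/9 + 343*5/9 + 512*1/9
= 826/3

826/3


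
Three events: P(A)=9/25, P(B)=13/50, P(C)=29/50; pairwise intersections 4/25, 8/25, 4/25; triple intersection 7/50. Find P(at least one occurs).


P(A∪B∪C) = P(A)+P(B)+P(C) - P(AB)-P(AC)-P(BC) + P(ABC)
= 9/25+13/50+29/50 - 4/25-8/25-4/25 + 7/50
= 7/10

7/10


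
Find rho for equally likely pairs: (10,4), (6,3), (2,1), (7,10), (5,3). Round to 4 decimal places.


Cov(X,Y) = 3.8000, Var(X) = 6.8000, Var(Y) = 9.3600
rho = Cov/(sqrt(VarX)*sqrt(VarY)) = 0.4763

0.4763


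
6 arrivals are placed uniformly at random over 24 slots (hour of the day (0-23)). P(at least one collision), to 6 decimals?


P(all different) = prod((24-i)/24 for i=0..5) = 0.507104
P(at least one match) = 1 - 0.507104 = 0.492896

0.492896


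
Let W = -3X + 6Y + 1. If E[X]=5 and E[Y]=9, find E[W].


E[-3X + 6Y + 1] = -3*E[X] + 6*E[Y] + 1
= (-3)*(5) + (6)*(9) + (1)
= -15 + 54 + 1 = 40

40


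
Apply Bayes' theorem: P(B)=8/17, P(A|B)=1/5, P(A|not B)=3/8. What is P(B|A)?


P(A) = P(A|B)P(B) + P(A|B')P(B') = 1/5*8/17 + 3/8*9/17 = 199/680
P(B|A) = P(A|B)P(B)/P(A) = (8/85)/(199/680) = 64/199

64/199


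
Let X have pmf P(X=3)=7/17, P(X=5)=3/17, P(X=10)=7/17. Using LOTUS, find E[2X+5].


E[2X+5] = sum(g(x)*P(x))
= 11*7/17 + 15*3/17 + 25*7/17
= 297/17

297/17


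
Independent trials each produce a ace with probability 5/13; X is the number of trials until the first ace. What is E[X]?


For geometric (trials until first success), E[X] = 1/p = 1/(5/13) = 13/5

13/5


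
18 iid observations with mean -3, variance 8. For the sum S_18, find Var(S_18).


By independence, Var(S_n) = n*Var(X_1) = 18*8 = 144

144


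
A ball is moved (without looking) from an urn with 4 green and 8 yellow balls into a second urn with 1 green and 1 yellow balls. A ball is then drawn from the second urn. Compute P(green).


P(transfer green) = 4/12 = 1/3; P(transfer yellow) = 2/3
If green transferred: Urn II has 2 green of 3, so P(green|green moved) = 2/3
If yellow transferred: Urn II has 1 green of 3, so P(green|yellow moved) = 1/3
By total probability: P(green) = 1/3*2/3 + 2/3*1/3 = 4/9

4/9


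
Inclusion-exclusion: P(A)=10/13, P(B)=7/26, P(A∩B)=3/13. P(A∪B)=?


P(A∪B) = P(A) + P(B) - P(A∩B)
= 10/13 + 7/26 - 3/13 = 21/26

21/26


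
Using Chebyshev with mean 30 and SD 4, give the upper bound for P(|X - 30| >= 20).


k = 20/4 = 5
Chebyshev: P(|X-mu| >= k*sigma) <= 1/k^2 = 1/5^2 = 1/25

1/25


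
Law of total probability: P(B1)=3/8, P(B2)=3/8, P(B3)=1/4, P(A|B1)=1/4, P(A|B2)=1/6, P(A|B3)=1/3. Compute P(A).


P(A) = P(A|B1)P(B1) + P(A|B2)P(B2) + P(A|B3)P(B3)
= 1/4*3/8 + 1/6*3/8 + 1/3*1/4
= 3/32 + 1/16 + 1/12 = 23/96

23/96


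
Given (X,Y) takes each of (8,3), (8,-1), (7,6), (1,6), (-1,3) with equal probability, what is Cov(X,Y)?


E[X]=23/5, E[Y]=17/5, E[XY]=61/5
Cov(X,Y) = E[XY] - E[X]E[Y] = 61/5 - 23/5*17/5 = -86/25

-86/25


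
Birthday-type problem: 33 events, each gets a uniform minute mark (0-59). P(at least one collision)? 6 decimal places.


P(all different) = prod((60-i)/60 for i=0..32) = 0.000016
P(at least one match) = 1 - 0.000016 = 0.999984

0.999984


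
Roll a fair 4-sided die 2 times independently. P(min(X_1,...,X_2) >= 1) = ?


P(min >= 1) = P(all X_i >= 1) = (P(X_1 >= 1))^2
= (4/4)^2 = 1^2 = 1

1


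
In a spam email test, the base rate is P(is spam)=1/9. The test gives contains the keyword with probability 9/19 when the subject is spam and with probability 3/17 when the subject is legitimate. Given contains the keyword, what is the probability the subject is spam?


P(A) = P(A|B)P(B) + P(A|B')P(B') = 9/19*1/9 + 3/17*8/9 = 203/969
P(B|A) = P(A|B)P(B)/P(A) = (1/19)/(203/969) = 51/203

51/203


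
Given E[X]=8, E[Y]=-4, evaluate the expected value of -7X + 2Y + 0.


E[-7X + 2Y + 0] = -7*E[X] + 2*E[Y] + 0
= (-7)*(8) + (2)*(-4) + (0)
= -56 - 8 + 0 = -64

-64


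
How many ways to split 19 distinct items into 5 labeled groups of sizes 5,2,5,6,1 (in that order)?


19! = 121645100408832000
Denominator: 5!=120 * 2!=2 * 5!=120 * 6!=720 * 1!=1
Coefficient = 121645100408832000 / 20736000 = 5866372512

5866372512


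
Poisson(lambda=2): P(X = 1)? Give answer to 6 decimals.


P(X=1) = e^(-2) * 2^1 / 1!
≈ 0.1353352832 * 2 / 1
≈ 0.270671

0.270671


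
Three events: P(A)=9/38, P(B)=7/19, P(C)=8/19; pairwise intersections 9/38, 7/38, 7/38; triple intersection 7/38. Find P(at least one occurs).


P(A∪B∪C) = P(A)+P(B)+P(C) - P(AB)-P(AC)-P(BC) + P(ABC)
= 9/38+7/19+8/19 - 9/38-7/38-7/38 + 7/38
= 23/38

23/38


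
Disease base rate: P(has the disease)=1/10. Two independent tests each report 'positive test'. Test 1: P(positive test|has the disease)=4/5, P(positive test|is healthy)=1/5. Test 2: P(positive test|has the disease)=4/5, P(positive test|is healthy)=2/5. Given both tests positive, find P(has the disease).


After test 1: P(+) = 4/5*1/10 + 1/5*9/10 = 13/50
P(B|+) = (2/25)/(13/50) = 4/13
After test 2 (use post1 as new prior): P(+) = 4/5*4/13 + 2/5*9/13 = 34/65
P(B|+,+) = (16/65)/(34/65) = 8/17

8/17


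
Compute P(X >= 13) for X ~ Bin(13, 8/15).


P(X>=13) = P(X=13)
= 549755813888/1946195068359375
= 549755813888/1946195068359375

549755813888/1946195068359375


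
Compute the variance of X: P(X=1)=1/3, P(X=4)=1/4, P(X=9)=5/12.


E[X] = 61/12, E[X^2] = 457/12
Var(X) = E[X^2] - (E[X])^2 = 457/12 - (61/12)^2 = 1763/144

1763/144


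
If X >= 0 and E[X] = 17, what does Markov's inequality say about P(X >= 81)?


Markov: P(X >= a) <= E[X]/a
P(X >= 81) <= 17/81

17/81


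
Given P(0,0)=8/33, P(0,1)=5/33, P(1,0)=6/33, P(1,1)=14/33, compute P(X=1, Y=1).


Read from table: P(X=1, Y=1) = 14/33

14/33


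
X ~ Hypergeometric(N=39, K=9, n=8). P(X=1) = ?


P(X=1) = C(9,1)*C(30,7) / C(39,8)
= 9*2035800 / 61523748
= 18322200/61523748 = 39150/131461

39150/131461


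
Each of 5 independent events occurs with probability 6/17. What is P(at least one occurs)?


P(at least one) = 1 - P(none)
P(none) = (1 - 6/17)^5 = (11/17)^5 = 161051/1419857
P(at least one) = 1 - 161051/1419857 = 1258806/1419857

1258806/1419857


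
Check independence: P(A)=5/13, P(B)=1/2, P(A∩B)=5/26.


P(A)*P(B) = 5/13*1/2 = 5/26
P(A∩B) = 5/26, which equals P(A)P(B), so independent

Yes, A and B are independent


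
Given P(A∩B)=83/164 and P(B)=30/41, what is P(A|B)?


P(A|B) = P(A∩B)/P(B) = (83/164)/(120/164) = 83/120

83/120


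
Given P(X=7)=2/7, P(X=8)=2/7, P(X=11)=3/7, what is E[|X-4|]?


E[|X-4|] = sum(g(x)*P(x))
= 3*2/7 + 4*2/7 + 7*3/7
= 5

5


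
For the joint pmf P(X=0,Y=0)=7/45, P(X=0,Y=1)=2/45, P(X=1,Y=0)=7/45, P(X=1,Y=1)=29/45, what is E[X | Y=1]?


P(Y=1) = 31/45
E[X|Y=1] = (0*2 + 1*29)/31 = 29/31

29/31


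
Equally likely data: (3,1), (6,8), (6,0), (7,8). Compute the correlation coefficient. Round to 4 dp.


Cov(X,Y) = 3.3750, Var(X) = 2.2500, Var(Y) = 14.1875
rho = Cov/(sqrt(VarX)*sqrt(VarY)) = 0.5974

0.5974


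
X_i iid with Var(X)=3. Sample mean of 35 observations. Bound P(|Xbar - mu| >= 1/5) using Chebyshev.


Var(Xbar) = Var(X)/n = 3/35
Chebyshev: P(|Xbar-mu| >= 1/5) <= Var(Xbar)/(1/5)^2 = (3/35)/(1/25) = 15/7
Bound exceeds 1, so trivial bound: 1

1


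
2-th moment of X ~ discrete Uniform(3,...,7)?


E[X^2] = (1/5) * sum(x^2 for x=3..7)
= 135/5 = 27

27


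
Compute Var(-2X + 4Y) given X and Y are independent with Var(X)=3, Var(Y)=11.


Independence => Cov(X,Y)=0
Var(-2X + 4Y) = (-2)^2*Var(X) + 4^2*Var(Y)
= 4*3 + 16*11 = 188

188
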